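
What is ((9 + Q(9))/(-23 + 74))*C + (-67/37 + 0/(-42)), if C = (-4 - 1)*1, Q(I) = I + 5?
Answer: -7672/1887 ≈ -4.0657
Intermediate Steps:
Q(I) = 5 + I
C = -5 (C = -5*1 = -5)
((9 + Q(9))/(-23 + 74))*C + (-67/37 + 0/(-42)) = ((9 + (5 + 9))/(-23 + 74))*(-5) + (-67/37 + 0/(-42)) = ((9 + 14)/51)*(-5) + (-67*1/37 + 0*(-1/42)) = (23*(1/51))*(-5) + (-67/37 + 0) = (23/51)*(-5) - 67/37 = -115/51 - 67/37 = -7672/1887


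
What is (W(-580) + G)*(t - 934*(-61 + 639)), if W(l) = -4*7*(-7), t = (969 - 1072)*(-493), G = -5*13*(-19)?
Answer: -699863463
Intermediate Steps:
G = 1235 (G = -65*(-19) = 1235)
t = 50779 (t = -103*(-493) = 50779)
W(l) = 196 (W(l) = -28*(-7) = 196)
(W(-580) + G)*(t - 934*(-61 + 639)) = (196 + 1235)*(50779 - 934*(-61 + 639)) = 1431*(50779 - 934*578) = 1431*(50779 - 539852) = 1431*(-489073) = -699863463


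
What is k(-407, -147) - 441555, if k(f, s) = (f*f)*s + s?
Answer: -24792105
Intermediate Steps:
k(f, s) = s + s*f**2 (k(f, s) = f**2*s + s = s*f**2 + s = s + s*f**2)
k(-407, -147) - 441555 = -147*(1 + (-407)**2) - 441555 = -147*(1 + 165649) - 441555 = -147*165650 - 441555 = -24350550 - 441555 = -24792105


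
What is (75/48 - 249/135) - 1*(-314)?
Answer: 225877/720 ≈ 313.72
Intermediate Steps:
(75/48 - 249/135) - 1*(-314) = (75*(1/48) - 249*1/135) + 314 = (25/16 - 83/45) + 314 = -203/720 + 314 = 225877/720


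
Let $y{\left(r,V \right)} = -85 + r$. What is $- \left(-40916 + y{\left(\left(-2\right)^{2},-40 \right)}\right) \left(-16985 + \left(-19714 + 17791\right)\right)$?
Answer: $-775171276$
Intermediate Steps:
$- \left(-40916 + y{\left(\left(-2\right)^{2},-40 \right)}\right) \left(-16985 + \left(-19714 + 17791\right)\right) = - \left(-40916 - \left(85 - \left(-2\right)^{2}\right)\right) \left(-16985 + \left(-19714 + 17791\right)\right) = - \left(-40916 + \left(-85 + 4\right)\right) \left(-16985 - 1923\right) = - \left(-40916 - 81\right) \left(-18908\right) = - \left(-40997\right) \left(-18908\right) = \left(-1\right) 775171276 = -775171276$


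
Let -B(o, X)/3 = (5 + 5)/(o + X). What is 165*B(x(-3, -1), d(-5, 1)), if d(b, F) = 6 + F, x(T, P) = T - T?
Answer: -4950/7 ≈ -707.14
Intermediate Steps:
x(T, P) = 0
B(o, X) = -30/(X + o) (B(o, X) = -3*(5 + 5)/(o + X) = -30/(X + o))
165*B(x(-3, -1), d(-5, 1)) = 165*(-30/((6 + 1) + 0)) = 165*(-30/(7 + 0)) = 165*(-30/7) = -4950/7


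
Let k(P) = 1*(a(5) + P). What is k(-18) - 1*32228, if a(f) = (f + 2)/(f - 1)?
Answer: -128977/4 ≈ -32244.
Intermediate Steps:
a(f) = (2 + f)/(-1 + f)
k(P) = 7/4 + P (k(P) = 1*((2 + 5)/(-1 + 5) + P) = 1*(7/4 + P) = 7/4 + P)
k(-18) - 1*32228 = (7/4 - 18) - 1*32228 = -65/4 - 32228 = -128977/4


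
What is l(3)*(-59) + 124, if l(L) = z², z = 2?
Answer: -112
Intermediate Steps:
l(L) = 4 (l(L) = 2² = 4)
l(3)*(-59) + 124 = 4*(-59) + 124 = -236 + 124 = -112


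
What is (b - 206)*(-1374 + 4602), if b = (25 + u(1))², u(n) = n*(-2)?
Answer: 1042644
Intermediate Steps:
u(n) = -2*n
b = 529 (b = (25 - 2*1)² = (25 - 2)² = 23² = 529)
(b - 206)*(-1374 + 4602) = (529 - 206)*(-1374 + 4602) = 323*3228 = 1042644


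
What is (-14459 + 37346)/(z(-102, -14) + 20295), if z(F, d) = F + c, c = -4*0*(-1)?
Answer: 7629/6731 ≈ 1.1334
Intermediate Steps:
c = 0 (c = 0*(-1) = 0)
z(F, d) = F (z(F, d) = F + 0 = F)
(-14459 + 37346)/(z(-102, -14) + 20295) = (-14459 + 37346)/(-102 + 20295) = 22887/20193 = 22887*(1/20193) = 7629/6731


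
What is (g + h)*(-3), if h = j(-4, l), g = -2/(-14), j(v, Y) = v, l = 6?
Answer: 81/7 ≈ 11.571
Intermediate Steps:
g = ⅐ (g = -2*(-1/14) = ⅐ ≈ 0.14286)
h = -4
(g + h)*(-3) = (⅐ - 4)*(-3) = -27/7*(-3) = 81/7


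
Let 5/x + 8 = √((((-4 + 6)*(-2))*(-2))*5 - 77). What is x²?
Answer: 675/10201 + 400*I*√37/10201 ≈ 0.06617 + 0.23852*I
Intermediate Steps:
x = 5/(-8 + I*√37) (x = 5/(-8 + √((((-4 + 6)*(-2))*(-2))*5 - 77)) = 5/(-8 + √(((2*(-2))*(-2))*5 - 77)) = 5/(-8 + √(-4*(-2)*5 - 77)) = 5/(-8 + √(8*5 - 77)) = 5/(-8 + √(40 - 77)) = 5/(-8 + √(-37)) = 5/(-8 + I*√37) ≈ -0.39604 - 0.30113*I)
x² = (-40/101 - 5*I*√37/101)²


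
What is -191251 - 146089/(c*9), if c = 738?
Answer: -1270435231/6642 ≈ -1.9127e+5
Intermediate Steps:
-191251 - 146089/(c*9) = -191251 - 146089/(738*9) = -191251 - 146089/6642 = -1270435231/6642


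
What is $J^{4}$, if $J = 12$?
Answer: $20736$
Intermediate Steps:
$J^{4} = 12^{4} = 20736$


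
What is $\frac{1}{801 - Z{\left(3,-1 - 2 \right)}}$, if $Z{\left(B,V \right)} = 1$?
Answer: $\frac{1}{800} \approx 0.00125$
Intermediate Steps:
$\frac{1}{801 - Z{\left(3,-1 - 2 \right)}} = \frac{1}{801 - 1} = \frac{1}{800}$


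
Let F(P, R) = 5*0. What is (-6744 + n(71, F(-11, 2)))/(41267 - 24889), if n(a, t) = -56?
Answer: -3400/8189 ≈ -0.41519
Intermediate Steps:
F(P, R) = 0
(-6744 + n(71, F(-11, 2)))/(41267 - 24889) = (-6744 - 56)/(41267 - 24889) = -6800/16378 = -6800*1/16378 = -3400/8189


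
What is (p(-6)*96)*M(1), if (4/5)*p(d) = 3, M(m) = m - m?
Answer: 0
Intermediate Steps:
M(m) = 0
p(d) = 15/4 (p(d) = (5/4)*3 = 15/4)
(p(-6)*96)*M(1) = ((15/4)*96)*0 = 360*0 = 0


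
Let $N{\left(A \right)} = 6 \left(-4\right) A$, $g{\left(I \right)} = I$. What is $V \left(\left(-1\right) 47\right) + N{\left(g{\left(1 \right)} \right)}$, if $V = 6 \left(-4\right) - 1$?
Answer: $1151$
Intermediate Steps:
$V = -25$ ($V = -24 - 1 = -25$)
$N{\left(A \right)} = - 24 A$
$V \left(\left(-1\right) 47\right) + N{\left(g{\left(1 \right)} \right)} = - 25 \left(\left(-1\right) 47\right) - 24 = \left(-25\right) \left(-47\right) - 24 = 1175 - 24 = 1151$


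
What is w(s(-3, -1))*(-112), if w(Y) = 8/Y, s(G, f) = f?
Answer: 896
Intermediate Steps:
w(s(-3, -1))*(-112) = (8/(-1))*(-112) = (8*(-1))*(-112) = -8*(-112) = 896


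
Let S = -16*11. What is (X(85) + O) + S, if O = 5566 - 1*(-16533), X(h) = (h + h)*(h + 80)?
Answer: 49973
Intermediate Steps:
X(h) = 2*h*(80 + h) (X(h) = (2*h)*(80 + h) = 2*h*(80 + h))
O = 22099 (O = 5566 + 16533 = 22099)
S = -176
(X(85) + O) + S = (2*85*(80 + 85) + 22099) - 176 = (2*85*165 + 22099) - 176 = (28050 + 22099) - 176 = 50149 - 176 = 49973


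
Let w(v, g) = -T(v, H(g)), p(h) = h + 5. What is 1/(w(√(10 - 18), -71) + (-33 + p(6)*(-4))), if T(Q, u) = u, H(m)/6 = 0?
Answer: -1/77 ≈ -0.012987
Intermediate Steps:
p(h) = 5 + h
H(m) = 0 (H(m) = 6*0 = 0)
w(v, g) = 0 (w(v, g) = -1*0 = 0)
1/(w(√(10 - 18), -71) + (-33 + p(6)*(-4))) = 1/(0 + (-33 + (5 + 6)*(-4))) = 1/(0 + (-33 + 11*(-4))) = 1/(0 + (-33 - 44)) = 1/(0 - 77) = 1/(-77) = -1/77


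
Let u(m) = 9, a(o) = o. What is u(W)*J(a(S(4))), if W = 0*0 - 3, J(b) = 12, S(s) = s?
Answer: 108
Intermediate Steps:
W = -3 (W = 0 - 3 = -3)
u(W)*J(a(S(4))) = 9*12 = 108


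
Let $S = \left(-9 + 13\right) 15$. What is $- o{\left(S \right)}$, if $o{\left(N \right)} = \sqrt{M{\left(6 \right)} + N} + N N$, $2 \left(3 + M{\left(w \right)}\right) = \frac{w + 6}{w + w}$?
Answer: $-3600 - \frac{\sqrt{230}}{2} \approx -3607.6$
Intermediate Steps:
$M{\left(w \right)} = -3 + \frac{6 + w}{4 w}$ ($M{\left(w \right)} = -3 + \frac{\left(w + 6\right) \frac{1}{w + w}}{2} = -3 + \frac{\left(6 + w\right) \frac{1}{2 w}}{2} = -3 + \frac{\frac{1}{2} \frac{1}{w} \left(6 + w\right)}{2} = -3 + \frac{6 + w}{4 w}$)
$S = 60$ ($S = 4 \cdot 15 = 60$)
$o{\left(N \right)} = N^{2} + \sqrt{- \frac{5}{2} + N}$ ($o{\left(N \right)} = \sqrt{\frac{6 - 66}{4 \cdot 6} + N} + N N = \sqrt{\frac{1}{4} \cdot \frac{1}{6} \left(6 - 66\right) + N} + N^{2} = \sqrt{\frac{1}{4} \cdot \frac{1}{6} \left(-60\right) + N} + N^{2} = \sqrt{- \frac{5}{2} + N} + N^{2} = N^{2} + \sqrt{- \frac{5}{2} + N}$)
$- o{\left(S \right)} = - (60^{2} + \frac{\sqrt{-10 + 4 \cdot 60}}{2}) = - (3600 + \frac{\sqrt{-10 + 240}}{2}) = - (3600 + \frac{\sqrt{230}}{2}) = -3600 - \frac{\sqrt{230}}{2}$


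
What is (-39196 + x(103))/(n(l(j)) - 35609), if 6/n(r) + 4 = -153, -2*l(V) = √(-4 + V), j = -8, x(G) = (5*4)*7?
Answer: 6131792/5590619 ≈ 1.0968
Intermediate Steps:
x(G) = 140 (x(G) = 20*7 = 140)
l(V) = -√(-4 + V)/2
n(r) = -6/157 (n(r) = 6/(-4 - 153) = 6/(-157) = 6*(-1/157) = -6/157)
(-39196 + x(103))/(n(l(j)) - 35609) = (-39196 + 140)/(-6/157 - 35609) = -39056/(-5590619/157) = -39056*(-157/5590619) = 6131792/5590619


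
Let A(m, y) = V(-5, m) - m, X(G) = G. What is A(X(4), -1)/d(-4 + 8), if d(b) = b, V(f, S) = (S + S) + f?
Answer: -¼ ≈ -0.25000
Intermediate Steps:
V(f, S) = f + 2*S (V(f, S) = 2*S + f = f + 2*S)
A(m, y) = -5 + m (A(m, y) = (-5 + 2*m) - m = -5 + m)
A(X(4), -1)/d(-4 + 8) = (-5 + 4)/(-4 + 8) = -1/4 = (¼)*(-1) = -¼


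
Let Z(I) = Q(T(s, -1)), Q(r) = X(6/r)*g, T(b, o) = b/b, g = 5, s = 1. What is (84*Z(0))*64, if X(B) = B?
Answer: 161280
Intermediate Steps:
T(b, o) = 1
Q(r) = 30/r (Q(r) = (6/r)*5 = 30/r)
Z(I) = 30 (Z(I) = 30/1 = 30*1 = 30)
(84*Z(0))*64 = (84*30)*64 = 2520*64 = 161280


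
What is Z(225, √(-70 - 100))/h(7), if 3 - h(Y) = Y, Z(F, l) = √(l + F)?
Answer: -√(225 + I*√170)/4 ≈ -3.7516 - 0.10861*I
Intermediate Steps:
Z(F, l) = √(F + l)
h(Y) = 3 - Y
Z(225, √(-70 - 100))/h(7) = √(225 + √(-70 - 100))/(3 - 1*7) = √(225 + √(-170))/(3 - 7) = √(225 + I*√170)/(-4) = √(225 + I*√170)*(-¼) = -√(225 + I*√170)/4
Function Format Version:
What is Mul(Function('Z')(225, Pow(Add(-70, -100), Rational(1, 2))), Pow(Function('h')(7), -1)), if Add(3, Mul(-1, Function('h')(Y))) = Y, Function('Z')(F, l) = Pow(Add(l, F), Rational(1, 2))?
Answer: Mul(Rational(-1, 4), Pow(Add(225, Mul(I, Pow(170, Rational(1, 2)))), Rational(1, 2))) ≈ Add(-3.7516, Mul(-0.10861, I))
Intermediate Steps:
Function('Z')(F, l) = Pow(Add(F, l), Rational(1, 2))
Function('h')(Y) = Add(3, Mul(-1, Y))
Mul(Function('Z')(225, Pow(Add(-70, -100), Rational(1, 2))), Pow(Function('h')(7), -1)) = Mul(Pow(Add(225, Pow(Add(-70, -100), Rational(1, 2))), Rational(1, 2)), Pow(Add(3, Mul(-1, 7)), -1)) = Mul(Pow(Add(225, Pow(-170, Rational(1, 2))), Rational(1, 2)), Pow(Add(3, -7), -1)) = Mul(Pow(Add(225, Mul(I, Pow(170, Rational(1, 2)))), Rational(1, 2)), Pow(-4, -1)) = Mul(Pow(Add(225, Mul(I, Pow(170, Rational(1, 2)))), Rational(1, 2)), Rational(-1, 4)) = Mul(Rational(-1, 4), Pow(Add(225, Mul(I, Pow(170, Rational(1, 2)))), Rational(1, 2)))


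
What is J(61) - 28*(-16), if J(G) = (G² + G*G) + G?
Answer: 7951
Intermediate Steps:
J(G) = G + 2*G² (J(G) = (G² + G²) + G = 2*G² + G = G + 2*G²)
J(61) - 28*(-16) = 61*(1 + 2*61) - 28*(-16) = 61*(1 + 122) - 1*(-448) = 61*123 + 448 = 7503 + 448 = 7951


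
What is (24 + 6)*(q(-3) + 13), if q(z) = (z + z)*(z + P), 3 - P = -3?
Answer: -150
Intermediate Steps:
P = 6 (P = 3 - 1*(-3) = 3 + 3 = 6)
q(z) = 2*z*(6 + z) (q(z) = (z + z)*(z + 6) = (2*z)*(6 + z) = 2*z*(6 + z))
(24 + 6)*(q(-3) + 13) = (24 + 6)*(2*(-3)*(6 - 3) + 13) = 30*(2*(-3)*3 + 13) = 30*(-18 + 13) = 30*(-5) = -150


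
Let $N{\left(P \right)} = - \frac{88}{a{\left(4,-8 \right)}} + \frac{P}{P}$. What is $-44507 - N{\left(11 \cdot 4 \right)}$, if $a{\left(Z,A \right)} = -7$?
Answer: $- \frac{311644}{7} \approx -44521.0$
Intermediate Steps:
$N{\left(P \right)} = \frac{95}{7}$ ($N{\left(P \right)} = - \frac{88}{-7} + \frac{P}{P} = \left(-88\right) \left(- \frac{1}{7}\right) + 1 = \frac{88}{7} + 1 = \frac{95}{7}$)
$-44507 - N{\left(11 \cdot 4 \right)} = -44507 - \frac{95}{7} = - \frac{311644}{7}$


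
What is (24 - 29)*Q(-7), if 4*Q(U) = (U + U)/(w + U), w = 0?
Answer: -5/2 ≈ -2.5000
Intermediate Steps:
Q(U) = 1/2 (Q(U) = ((U + U)/(0 + U))/4 = ((2*U)/U)/4 = (1/4)*2 = 1/2)
(24 - 29)*Q(-7) = (24 - 29)*(1/2) = -5*1/2 = -5/2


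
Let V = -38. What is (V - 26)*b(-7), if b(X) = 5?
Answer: -320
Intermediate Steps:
(V - 26)*b(-7) = (-38 - 26)*5 = -64*5 = -320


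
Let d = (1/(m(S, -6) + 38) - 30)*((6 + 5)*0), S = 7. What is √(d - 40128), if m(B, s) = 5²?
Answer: 8*I*√627 ≈ 200.32*I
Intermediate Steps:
m(B, s) = 25
d = 0 (d = (1/(25 + 38) - 30)*((6 + 5)*0) = (1/63 - 30)*(11*0) = (1/63 - 30)*0 = -1889/63*0 = 0)
√(d - 40128) = √(0 - 40128) = √(-40128) = 8*I*√627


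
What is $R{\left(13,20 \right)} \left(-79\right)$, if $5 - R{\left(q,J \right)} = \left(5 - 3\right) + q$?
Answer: $790$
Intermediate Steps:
$R{\left(q,J \right)} = 3 - q$ ($R{\left(q,J \right)} = 5 - \left(\left(5 - 3\right) + q\right) = 5 - \left(2 + q\right) = 3 - q$)
$R{\left(13,20 \right)} \left(-79\right) = \left(3 - 13\right) \left(-79\right) = \left(-10\right) \left(-79\right) = 790$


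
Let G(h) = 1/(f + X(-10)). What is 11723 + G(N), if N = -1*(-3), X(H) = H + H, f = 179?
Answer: 1863958/159 ≈ 11723.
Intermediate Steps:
X(H) = 2*H
N = 3
G(h) = 1/159 (G(h) = 1/(179 + 2*(-10)) = 1/(179 - 20) = 1/159)
11723 + G(N) = 11723 + 1/159 = 1863958/159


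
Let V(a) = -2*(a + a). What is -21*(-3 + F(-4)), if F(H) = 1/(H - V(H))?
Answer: 1281/20 ≈ 64.050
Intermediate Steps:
V(a) = -4*a
F(H) = 1/(5*H) (F(H) = 1/(H - (-4)*H) = 1/(H + 4*H) = 1/(5*H))
-21*(-3 + F(-4)) = -21*(-3 + (⅕)/(-4)) = -21*(-3 + (⅕)*(-¼)) = -21*(-3 - 1/20) = -21*(-61/20) = 1281/20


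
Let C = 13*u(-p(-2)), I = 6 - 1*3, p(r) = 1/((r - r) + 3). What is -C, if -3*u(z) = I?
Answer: 13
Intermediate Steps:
p(r) = ⅓ (p(r) = 1/(0 + 3) = 1/3 = ⅓)
I = 3 (I = 6 - 3 = 3)
u(z) = -1 (u(z) = -⅓*3 = -1)
C = -13 (C = 13*(-1) = -13)
-C = -1*(-13) = 13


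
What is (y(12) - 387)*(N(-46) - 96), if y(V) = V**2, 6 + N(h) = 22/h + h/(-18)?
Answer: 558468/23 ≈ 24281.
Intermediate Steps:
N(h) = -6 + 22/h - h/18 (N(h) = -6 + (22/h + h/(-18)) = -6 + (22/h + h*(-1/18)) = -6 + (22/h - h/18) = -6 + 22/h - h/18)
(y(12) - 387)*(N(-46) - 96) = (12**2 - 387)*((-6 + 22/(-46) - 1/18*(-46)) - 96) = (144 - 387)*((-6 + 22*(-1/46) + 23/9) - 96) = -243*((-6 - 11/23 + 23/9) - 96) = -243*(-812/207 - 96) = -243*(-20684/207) = 558468/23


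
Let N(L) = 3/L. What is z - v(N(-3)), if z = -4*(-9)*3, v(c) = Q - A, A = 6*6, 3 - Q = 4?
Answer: 145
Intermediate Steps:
Q = -1 (Q = 3 - 1*4 = 3 - 4 = -1)
A = 36
v(c) = -37 (v(c) = -1 - 1*36 = -1 - 36 = -37)
z = 108 (z = 36*3 = 108)
z - v(N(-3)) = 108 - 1*(-37) = 108 + 37 = 145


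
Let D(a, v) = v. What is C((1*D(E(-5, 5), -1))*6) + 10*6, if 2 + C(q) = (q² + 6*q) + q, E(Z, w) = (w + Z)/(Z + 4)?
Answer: 52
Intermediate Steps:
E(Z, w) = (Z + w)/(4 + Z)
C(q) = -2 + q² + 7*q (C(q) = -2 + ((q² + 6*q) + q) = -2 + (q² + 7*q) = -2 + q² + 7*q)
C((1*D(E(-5, 5), -1))*6) + 10*6 = (-2 + ((1*(-1))*6)² + 7*((1*(-1))*6)) + 10*6 = (-2 + (-1*6)² + 7*(-1*6)) + 60 = (-2 + (-6)² + 7*(-6)) + 60 = (-2 + 36 - 42) + 60 = -8 + 60 = 52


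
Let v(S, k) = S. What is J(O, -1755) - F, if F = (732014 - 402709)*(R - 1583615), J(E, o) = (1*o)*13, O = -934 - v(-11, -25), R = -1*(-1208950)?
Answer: 123379035010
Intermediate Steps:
R = 1208950
O = -923 (O = -934 - 1*(-11) = -934 + 11 = -923)
J(E, o) = 13*o (J(E, o) = o*13 = 13*o)
F = -123379057825 (F = (732014 - 402709)*(1208950 - 1583615) = 329305*(-374665) = -123379057825)
J(O, -1755) - F = 13*(-1755) - 1*(-123379057825) = -22815 + 123379057825 = 123379035010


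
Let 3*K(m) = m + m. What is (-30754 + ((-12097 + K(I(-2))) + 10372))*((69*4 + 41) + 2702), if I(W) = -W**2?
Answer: -294186455/3 ≈ -9.8062e+7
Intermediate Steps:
K(m) = 2*m/3 (K(m) = (m + m)/3 = (2*m)/3 = 2*m/3)
(-30754 + ((-12097 + K(I(-2))) + 10372))*((69*4 + 41) + 2702) = (-30754 + ((-12097 + 2*(-1*(-2)**2)/3) + 10372))*((69*4 + 41) + 2702) = (-30754 + ((-12097 + 2*(-1*4)/3) + 10372))*((276 + 41) + 2702) = (-30754 + ((-12097 + (2/3)*(-4)) + 10372))*(317 + 2702) = (-30754 + ((-12097 - 8/3) + 10372))*3019 = (-30754 + (-36299/3 + 10372))*3019 = (-30754 - 5183/3)*3019 = -97445/3*3019 = -294186455/3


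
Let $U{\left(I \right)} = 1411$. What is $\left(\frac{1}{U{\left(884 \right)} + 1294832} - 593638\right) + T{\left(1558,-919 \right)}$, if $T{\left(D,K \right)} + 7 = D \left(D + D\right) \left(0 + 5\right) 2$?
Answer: $\frac{62159563693306}{1296243} \approx 4.7954 \cdot 10^{7}$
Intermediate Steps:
$T{\left(D,K \right)} = -7 + 20 D^{2}$ ($T{\left(D,K \right)} = -7 + D \left(D + D\right) \left(0 + 5\right) 2 = -7 + D 2 D 5 \cdot 2 = -7 + D 10 D 2 = -7 + 10 D^{2} \cdot 2 = -7 + 20 D^{2}$)
$\left(\frac{1}{U{\left(884 \right)} + 1294832} - 593638\right) + T{\left(1558,-919 \right)} = \left(\frac{1}{1411 + 1294832} - 593638\right) - \left(7 - 20 \cdot 1558^{2}\right) = \left(\frac{1}{1296243} - 593638\right) + \left(-7 + 20 \cdot 2427364\right) = \left(\frac{1}{1296243} - 593638\right) + \left(-7 + 48547280\right) = - \frac{769499102033}{1296243} + 48547273 = \frac{62159563693306}{1296243}$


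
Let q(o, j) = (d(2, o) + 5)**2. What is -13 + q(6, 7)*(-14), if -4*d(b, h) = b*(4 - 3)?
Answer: -593/2 ≈ -296.50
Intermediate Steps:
d(b, h) = -b/4 (d(b, h) = -b*(4 - 3)/4 = -b/4)
q(o, j) = 81/4 (q(o, j) = (-1/4*2 + 5)**2 = (-1/2 + 5)**2 = (9/2)**2 = 81/4)
-13 + q(6, 7)*(-14) = -13 + (81/4)*(-14) = -13 - 567/2 = -593/2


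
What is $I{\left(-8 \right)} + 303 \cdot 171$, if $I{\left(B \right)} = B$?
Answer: $51805$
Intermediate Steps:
$I{\left(-8 \right)} + 303 \cdot 171 = -8 + 303 \cdot 171 = -8 + 51813 = 51805$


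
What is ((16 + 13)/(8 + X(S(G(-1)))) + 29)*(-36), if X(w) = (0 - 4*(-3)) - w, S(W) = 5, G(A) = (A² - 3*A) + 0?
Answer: -5568/5 ≈ -1113.6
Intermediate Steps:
G(A) = A² - 3*A
X(w) = 12 - w (X(w) = (0 + 12) - w = 12 - w)
((16 + 13)/(8 + X(S(G(-1)))) + 29)*(-36) = ((16 + 13)/(8 + (12 - 1*5)) + 29)*(-36) = (29/(8 + (12 - 5)) + 29)*(-36) = (29/(8 + 7) + 29)*(-36) = (29/15 + 29)*(-36) = (464/15)*(-36) = -5568/5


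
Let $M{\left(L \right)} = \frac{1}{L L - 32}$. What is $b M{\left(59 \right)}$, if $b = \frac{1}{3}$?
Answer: $\frac{1}{10347} \approx 9.6646 \cdot 10^{-5}$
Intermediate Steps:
$b = \frac{1}{3} \approx 0.33333$
$M{\left(L \right)} = \frac{1}{-32 + L^{2}}$ ($M{\left(L \right)} = \frac{1}{L^{2} - 32} = \frac{1}{-32 + L^{2}}$)
$b M{\left(59 \right)} = \frac{1}{3 \left(-32 + 59^{2}\right)} = \frac{1}{3 \left(-32 + 3481\right)} = \frac{1}{3 \cdot 3449} = \frac{1}{3} \cdot \frac{1}{3449} = \frac{1}{10347}$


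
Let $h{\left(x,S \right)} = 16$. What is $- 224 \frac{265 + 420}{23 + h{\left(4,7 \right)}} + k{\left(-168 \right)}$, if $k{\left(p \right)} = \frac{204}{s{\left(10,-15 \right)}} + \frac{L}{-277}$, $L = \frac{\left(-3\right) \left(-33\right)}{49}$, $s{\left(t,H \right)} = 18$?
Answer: $- \frac{2076645715}{529347} \approx -3923.0$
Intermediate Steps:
$L = \frac{99}{49}$ ($L = 99 \cdot \frac{1}{49} = \frac{99}{49} \approx 2.0204$)
$k{\left(p \right)} = \frac{461185}{40719}$ ($k{\left(p \right)} = \frac{204}{18} + \frac{99}{49 \left(-277\right)} = 204 \cdot \frac{1}{18} + \frac{99}{49} \left(- \frac{1}{277}\right) = \frac{34}{3} - \frac{99}{13573} = \frac{461185}{40719}$)
$- 224 \frac{265 + 420}{23 + h{\left(4,7 \right)}} + k{\left(-168 \right)} = - 224 \frac{265 + 420}{23 + 16} + \frac{461185}{40719} = - 224 \cdot \frac{685}{39} + \frac{461185}{40719} = - 224 \cdot 685 \cdot \frac{1}{39} + \frac{461185}{40719} = \left(-224\right) \frac{685}{39} + \frac{461185}{40719} = - \frac{153440}{39} + \frac{461185}{40719} = - \frac{2076645715}{529347}$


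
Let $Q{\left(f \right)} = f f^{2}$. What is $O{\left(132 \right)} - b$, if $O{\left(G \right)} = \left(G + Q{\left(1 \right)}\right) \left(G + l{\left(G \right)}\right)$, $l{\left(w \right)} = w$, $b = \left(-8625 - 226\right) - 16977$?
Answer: $60940$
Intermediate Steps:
$b = -25828$ ($b = -8851 - 16977 = -25828$)
$Q{\left(f \right)} = f^{3}$
$O{\left(G \right)} = 2 G \left(1 + G\right)$ ($O{\left(G \right)} = \left(G + 1^{3}\right) \left(G + G\right) = \left(G + 1\right) 2 G = \left(1 + G\right) 2 G = 2 G \left(1 + G\right)$)
$O{\left(132 \right)} - b = 2 \cdot 132 \left(1 + 132\right) - -25828 = 2 \cdot 132 \cdot 133 + 25828 = 35112 + 25828 = 60940$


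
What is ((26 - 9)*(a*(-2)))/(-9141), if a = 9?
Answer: 102/3047 ≈ 0.033476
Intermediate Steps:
((26 - 9)*(a*(-2)))/(-9141) = ((26 - 9)*(9*(-2)))/(-9141) = (17*(-18))*(-1/9141) = -306*(-1/9141) = 102/3047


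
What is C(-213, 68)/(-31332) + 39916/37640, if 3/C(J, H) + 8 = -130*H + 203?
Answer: 90098775343/84961365580 ≈ 1.0605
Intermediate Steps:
C(J, H) = 3/(195 - 130*H) (C(J, H) = 3/(-8 + (-130*H + 203)) = 3/(-8 + (203 - 130*H)) = 3/(195 - 130*H))
C(-213, 68)/(-31332) + 39916/37640 = -3/(-195 + 130*68)/(-31332) + 39916/37640 = -3/(-195 + 8840)*(-1/31332) + 39916*(1/37640) = -3/8645*(-1/31332) + 9979/9410 = 1/90288380 + 9979/9410 = 90098775343/84961365580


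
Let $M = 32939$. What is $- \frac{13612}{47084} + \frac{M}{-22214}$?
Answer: $- \frac{463319211}{261480994} \approx -1.7719$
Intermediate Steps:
$- \frac{13612}{47084} + \frac{M}{-22214} = - \frac{13612}{47084} + \frac{32939}{-22214} = \left(-13612\right) \frac{1}{47084} + 32939 \left(- \frac{1}{22214}\right) = - \frac{3403}{11771} - \frac{32939}{22214} = - \frac{463319211}{261480994}$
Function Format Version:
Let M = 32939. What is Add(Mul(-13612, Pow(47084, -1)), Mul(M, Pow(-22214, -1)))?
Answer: Rational(-463319211, 261480994) ≈ -1.7719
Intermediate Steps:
Add(Mul(-13612, Pow(47084, -1)), Mul(M, Pow(-22214, -1))) = Add(Mul(-13612, Pow(47084, -1)), Mul(32939, Pow(-22214, -1))) = Add(Mul(-13612, Rational(1, 47084)), Mul(32939, Rational(-1, 22214))) = Add(Rational(-3403, 11771), Rational(-32939, 22214)) = Rational(-463319211, 261480994)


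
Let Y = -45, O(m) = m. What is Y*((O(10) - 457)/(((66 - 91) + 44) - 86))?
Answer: -20115/67 ≈ -300.22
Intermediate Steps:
Y*((O(10) - 457)/(((66 - 91) + 44) - 86)) = -45*(10 - 457)/(((66 - 91) + 44) - 86) = -(-20115)/((-25 + 44) - 86) = -(-20115)/(19 - 86) = -(-20115)/(-67) = -(-20115)*(-1)/67 = -45*447/67 = -20115/67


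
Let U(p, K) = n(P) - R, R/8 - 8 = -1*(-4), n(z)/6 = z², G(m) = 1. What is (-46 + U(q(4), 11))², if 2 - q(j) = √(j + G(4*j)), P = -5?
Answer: 64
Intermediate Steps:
n(z) = 6*z²
q(j) = 2 - √(1 + j) (q(j) = 2 - √(j + 1) = 2 - √(1 + j))
R = 96 (R = 64 + 8*(-1*(-4)) = 64 + 8*4 = 64 + 32 = 96)
U(p, K) = 54 (U(p, K) = 6*(-5)² - 1*96 = 6*25 - 96 = 150 - 96 = 54)
(-46 + U(q(4), 11))² = (-46 + 54)² = 8² = 64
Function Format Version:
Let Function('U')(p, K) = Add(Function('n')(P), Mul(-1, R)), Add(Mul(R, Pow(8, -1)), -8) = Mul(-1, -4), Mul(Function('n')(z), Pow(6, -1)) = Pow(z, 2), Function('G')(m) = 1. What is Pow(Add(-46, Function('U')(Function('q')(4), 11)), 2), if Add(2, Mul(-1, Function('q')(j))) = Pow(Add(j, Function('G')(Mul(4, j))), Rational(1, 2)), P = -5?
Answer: 64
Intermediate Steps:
Function('n')(z) = Mul(6, Pow(z, 2))
Function('q')(j) = Add(2, Mul(-1, Pow(Add(1, j), Rational(1, 2)))) (Function('q')(j) = Add(2, Mul(-1, Pow(Add(j, 1), Rational(1, 2)))) = Add(2, Mul(-1, Pow(Add(1, j), Rational(1, 2)))))
R = 96 (R = Add(64, Mul(8, Mul(-1, -4))) = Add(64, Mul(8, 4)) = Add(64, 32) = 96)
Function('U')(p, K) = 54 (Function('U')(p, K) = Add(Mul(6, Pow(-5, 2)), Mul(-1, 96)) = Add(Mul(6, 25), -96) = Add(150, -96) = 54)
Pow(Add(-46, Function('U')(Function('q')(4), 11)), 2) = Pow(Add(-46, 54), 2) = Pow(8, 2) = 64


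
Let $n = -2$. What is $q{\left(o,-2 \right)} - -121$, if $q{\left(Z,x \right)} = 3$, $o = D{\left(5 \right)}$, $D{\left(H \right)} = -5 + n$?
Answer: $124$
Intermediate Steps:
$D{\left(H \right)} = -7$ ($D{\left(H \right)} = -5 - 2 = -7$)
$o = -7$
$q{\left(o,-2 \right)} - -121 = 3 - -121 = 3 + 121 = 124$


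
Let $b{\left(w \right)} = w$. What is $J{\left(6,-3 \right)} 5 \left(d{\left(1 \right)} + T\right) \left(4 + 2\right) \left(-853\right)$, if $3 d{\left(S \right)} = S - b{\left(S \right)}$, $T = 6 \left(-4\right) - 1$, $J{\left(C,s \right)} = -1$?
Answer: $-639750$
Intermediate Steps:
$T = -25$ ($T = -24 - 1 = -25$)
$d{\left(S \right)} = 0$ ($d{\left(S \right)} = \frac{S - S}{3} = \frac{1}{3} \cdot 0 = 0$)
$J{\left(6,-3 \right)} 5 \left(d{\left(1 \right)} + T\right) \left(4 + 2\right) \left(-853\right) = - 5 \left(0 - 25\right) \left(4 + 2\right) \left(-853\right) = - 5 \left(\left(-25\right) 6\right) \left(-853\right) = - 5 \left(-150\right) \left(-853\right) = \left(-1\right) \left(-750\right) \left(-853\right) = 750 \left(-853\right) = -639750$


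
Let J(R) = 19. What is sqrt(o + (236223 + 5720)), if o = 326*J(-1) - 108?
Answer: sqrt(248029) ≈ 498.02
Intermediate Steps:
o = 6086 (o = 326*19 - 108 = 6194 - 108 = 6086)
sqrt(o + (236223 + 5720)) = sqrt(6086 + (236223 + 5720)) = sqrt(6086 + 241943) = sqrt(248029)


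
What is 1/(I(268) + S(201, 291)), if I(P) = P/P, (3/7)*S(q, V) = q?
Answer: 1/470 ≈ 0.0021277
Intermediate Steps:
S(q, V) = 7*q/3
I(P) = 1
1/(I(268) + S(201, 291)) = 1/(1 + (7/3)*201) = 1/(1 + 469) = 1/470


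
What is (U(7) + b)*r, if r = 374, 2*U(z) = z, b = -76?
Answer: -27115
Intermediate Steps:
U(z) = z/2
(U(7) + b)*r = ((1/2)*7 - 76)*374 = (7/2 - 76)*374 = -145/2*374 = -27115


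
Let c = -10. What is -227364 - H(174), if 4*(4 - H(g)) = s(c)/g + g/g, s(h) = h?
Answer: -39561991/174 ≈ -2.2737e+5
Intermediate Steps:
H(g) = 15/4 + 5/(2*g) (H(g) = 4 - (-10/g + g/g)/4 = 4 - (-10/g + 1)/4 = 4 - (1 - 10/g)/4 = 4 + (-¼ + 5/(2*g)) = 15/4 + 5/(2*g))
-227364 - H(174) = -227364 - 5*(2 + 3*174)/(4*174) = -227364 - 5*(2 + 522)/(4*174) = -227364 - 5*524/(4*174) = -227364 - 1*655/174 = -227364 - 655/174 = -39561991/174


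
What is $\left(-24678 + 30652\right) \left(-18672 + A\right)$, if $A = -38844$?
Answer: $-343600584$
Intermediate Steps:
$\left(-24678 + 30652\right) \left(-18672 + A\right) = \left(-24678 + 30652\right) \left(-18672 - 38844\right) = 5974 \left(-57516\right) = -343600584$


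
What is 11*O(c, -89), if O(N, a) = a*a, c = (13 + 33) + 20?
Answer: 87131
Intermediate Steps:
c = 66 (c = 46 + 20 = 66)
O(N, a) = a**2
11*O(c, -89) = 11*(-89)**2 = 11*7921 = 87131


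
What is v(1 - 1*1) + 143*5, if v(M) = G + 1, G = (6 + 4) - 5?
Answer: 721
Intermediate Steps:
G = 5 (G = 10 - 5 = 5)
v(M) = 6 (v(M) = 5 + 1 = 6)
v(1 - 1*1) + 143*5 = 6 + 143*5 = 6 + 715 = 721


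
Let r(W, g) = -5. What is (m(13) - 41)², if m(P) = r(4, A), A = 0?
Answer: 2116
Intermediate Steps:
m(P) = -5
(m(13) - 41)² = (-5 - 41)² = (-46)² = 2116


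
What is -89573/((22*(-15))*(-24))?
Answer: -8143/720 ≈ -11.310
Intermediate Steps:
-89573/((22*(-15))*(-24)) = -89573/((-330*(-24))) = -89573/7920 = -89573*1/7920 = -8143/720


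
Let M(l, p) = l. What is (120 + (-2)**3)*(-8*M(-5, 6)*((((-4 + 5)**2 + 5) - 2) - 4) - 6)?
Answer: -672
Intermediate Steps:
(120 + (-2)**3)*(-8*M(-5, 6)*((((-4 + 5)**2 + 5) - 2) - 4) - 6) = (120 + (-2)**3)*(-(-40)*((((-4 + 5)**2 + 5) - 2) - 4) - 6) = (120 - 8)*(-(-40)*(((1**2 + 5) - 2) - 4) - 6) = 112*(-(-40)*(((1 + 5) - 2) - 4) - 6) = 112*(-(-40)*((6 - 2) - 4) - 6) = 112*(-(-40)*(4 - 4) - 6) = 112*(-(-40)*0 - 6) = 112*(-8*0 - 6) = 112*(0 - 6) = 112*(-6) = -672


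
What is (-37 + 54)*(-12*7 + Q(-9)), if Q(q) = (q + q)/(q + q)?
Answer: -1411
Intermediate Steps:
Q(q) = 1 (Q(q) = (2*q)/((2*q)) = (2*q)*(1/(2*q)) = 1)
(-37 + 54)*(-12*7 + Q(-9)) = (-37 + 54)*(-12*7 + 1) = 17*(-84 + 1) = 17*(-83) = -1411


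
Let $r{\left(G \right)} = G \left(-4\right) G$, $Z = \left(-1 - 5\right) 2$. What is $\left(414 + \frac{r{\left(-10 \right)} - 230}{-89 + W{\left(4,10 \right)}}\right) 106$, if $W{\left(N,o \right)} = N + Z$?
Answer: $\frac{4323528}{97} \approx 44572.0$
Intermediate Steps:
$Z = -12$ ($Z = \left(-6\right) 2 = -12$)
$r{\left(G \right)} = - 4 G^{2}$ ($r{\left(G \right)} = - 4 G G = - 4 G^{2}$)
$W{\left(N,o \right)} = -12 + N$ ($W{\left(N,o \right)} = N - 12 = -12 + N$)
$\left(414 + \frac{r{\left(-10 \right)} - 230}{-89 + W{\left(4,10 \right)}}\right) 106 = \left(414 + \frac{- 4 \left(-10\right)^{2} - 230}{-89 + \left(-12 + 4\right)}\right) 106 = \left(414 + \frac{\left(-4\right) 100 - 230}{-89 - 8}\right) 106 = \left(414 + \frac{-400 - 230}{-97}\right) 106 = \left(414 - - \frac{630}{97}\right) 106 = \left(414 + \frac{630}{97}\right) 106 = \frac{40788}{97} \cdot 106 = \frac{4323528}{97}$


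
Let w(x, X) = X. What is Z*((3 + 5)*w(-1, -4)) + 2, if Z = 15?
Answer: -478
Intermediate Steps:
Z*((3 + 5)*w(-1, -4)) + 2 = 15*((3 + 5)*(-4)) + 2 = 15*(8*(-4)) + 2 = 15*(-32) + 2 = -480 + 2 = -478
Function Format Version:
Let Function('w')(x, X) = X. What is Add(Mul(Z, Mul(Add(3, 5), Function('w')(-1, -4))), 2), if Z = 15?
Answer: -478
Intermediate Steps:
Add(Mul(Z, Mul(Add(3, 5), Function('w')(-1, -4))), 2) = Add(Mul(15, Mul(Add(3, 5), -4)), 2) = Add(Mul(15, Mul(8, -4)), 2) = Add(Mul(15, -32), 2) = Add(-480, 2) = -478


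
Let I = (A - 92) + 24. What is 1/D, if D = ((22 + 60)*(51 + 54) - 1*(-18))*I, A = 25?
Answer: -1/371004 ≈ -2.6954e-6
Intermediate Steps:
I = -43 (I = (25 - 92) + 24 = -67 + 24 = -43)
D = -371004 (D = ((22 + 60)*(51 + 54) - 1*(-18))*(-43) = (82*105 + 18)*(-43) = (8610 + 18)*(-43) = 8628*(-43) = -371004)
1/D = 1/(-371004) = -1/371004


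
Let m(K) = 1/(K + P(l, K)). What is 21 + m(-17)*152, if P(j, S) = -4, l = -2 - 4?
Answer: 289/21 ≈ 13.762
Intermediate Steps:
l = -6
m(K) = 1/(-4 + K) (m(K) = 1/(K - 4) = 1/(-4 + K))
21 + m(-17)*152 = 21 + 152/(-4 - 17) = 21 + 152/(-21) = 21 - 1/21*152 = 21 - 152/21 = 289/21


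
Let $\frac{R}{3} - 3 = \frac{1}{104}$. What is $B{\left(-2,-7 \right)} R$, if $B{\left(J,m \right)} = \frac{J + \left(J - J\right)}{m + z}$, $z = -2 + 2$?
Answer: $\frac{939}{364} \approx 2.5797$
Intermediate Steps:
$z = 0$
$R = \frac{939}{104}$ ($R = 9 + \frac{3}{104} = \frac{939}{104} \approx 9.0288$)
$B{\left(J,m \right)} = \frac{J}{m}$ ($B{\left(J,m \right)} = \frac{J + \left(J - J\right)}{m + 0} = \frac{J + 0}{m} = \frac{J}{m}$)
$B{\left(-2,-7 \right)} R = - \frac{2}{-7} \cdot \frac{939}{104} = \left(-2\right) \left(- \frac{1}{7}\right) \frac{939}{104} = \frac{2}{7} \cdot \frac{939}{104} = \frac{939}{364}$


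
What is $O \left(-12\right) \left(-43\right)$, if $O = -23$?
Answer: $-11868$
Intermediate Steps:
$O \left(-12\right) \left(-43\right) = \left(-23\right) \left(-12\right) \left(-43\right) = 276 \left(-43\right) = -11868$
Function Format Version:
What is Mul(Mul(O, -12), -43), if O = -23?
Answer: -11868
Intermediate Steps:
Mul(Mul(O, -12), -43) = Mul(Mul(-23, -12), -43) = Mul(276, -43) = -11868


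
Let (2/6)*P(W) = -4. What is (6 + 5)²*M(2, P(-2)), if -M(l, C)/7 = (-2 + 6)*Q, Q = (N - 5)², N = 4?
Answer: -3388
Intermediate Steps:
P(W) = -12 (P(W) = 3*(-4) = -12)
Q = 1 (Q = (4 - 5)² = (-1)² = 1)
M(l, C) = -28 (M(l, C) = -7*(-2 + 6) = -28)
(6 + 5)²*M(2, P(-2)) = (6 + 5)²*(-28) = 11²*(-28) = 121*(-28) = -3388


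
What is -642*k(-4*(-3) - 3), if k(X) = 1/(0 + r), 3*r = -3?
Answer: 642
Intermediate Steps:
r = -1 (r = (⅓)*(-3) = -1)
k(X) = -1 (k(X) = 1/(0 - 1) = 1/(-1) = -1)
-642*k(-4*(-3) - 3) = -642*(-1) = 642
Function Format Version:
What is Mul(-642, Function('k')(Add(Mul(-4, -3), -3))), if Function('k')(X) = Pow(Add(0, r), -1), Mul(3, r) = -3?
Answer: 642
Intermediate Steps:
r = -1 (r = Mul(Rational(1, 3), -3) = -1)
Function('k')(X) = -1 (Function('k')(X) = Pow(Add(0, -1), -1) = Pow(-1, -1) = -1)
Mul(-642, Function('k')(Add(Mul(-4, -3), -3))) = Mul(-642, -1) = 642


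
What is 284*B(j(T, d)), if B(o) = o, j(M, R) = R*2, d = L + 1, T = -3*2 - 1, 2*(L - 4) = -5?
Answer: 1420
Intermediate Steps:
L = 3/2 (L = 4 + (1/2)*(-5) = 4 - 5/2 = 3/2 ≈ 1.5000)
T = -7 (T = -6 - 1 = -7)
d = 5/2 (d = 3/2 + 1 = 5/2 ≈ 2.5000)
j(M, R) = 2*R
284*B(j(T, d)) = 284*(2*(5/2)) = 284*5 = 1420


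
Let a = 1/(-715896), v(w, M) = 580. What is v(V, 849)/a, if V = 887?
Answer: -415219680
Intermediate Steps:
a = -1/715896 ≈ -1.3969e-6
v(V, 849)/a = 580/(-1/715896) = 580*(-715896) = -415219680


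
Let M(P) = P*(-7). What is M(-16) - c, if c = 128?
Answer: -16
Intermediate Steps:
M(P) = -7*P
M(-16) - c = -7*(-16) - 1*128 = 112 - 128 = -16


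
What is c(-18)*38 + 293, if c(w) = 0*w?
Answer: 293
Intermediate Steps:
c(w) = 0
c(-18)*38 + 293 = 0*38 + 293 = 0 + 293 = 293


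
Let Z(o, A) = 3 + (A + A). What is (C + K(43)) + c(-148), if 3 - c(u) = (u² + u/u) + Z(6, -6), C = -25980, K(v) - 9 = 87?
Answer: -47777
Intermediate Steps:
K(v) = 96 (K(v) = 9 + 87 = 96)
Z(o, A) = 3 + 2*A
c(u) = 11 - u² (c(u) = 3 - ((u² + u/u) + (3 + 2*(-6))) = 3 - ((u² + 1) + (3 - 12)) = 3 - ((1 + u²) - 9) = 3 - (-8 + u²) = 3 + (8 - u²) = 11 - u²)
(C + K(43)) + c(-148) = (-25980 + 96) + (11 - 1*(-148)²) = -25884 + (11 - 1*21904) = -25884 + (11 - 21904) = -25884 - 21893 = -47777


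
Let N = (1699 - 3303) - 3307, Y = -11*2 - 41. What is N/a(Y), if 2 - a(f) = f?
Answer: -4911/65 ≈ -75.554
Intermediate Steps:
Y = -63 (Y = -22 - 41 = -63)
a(f) = 2 - f
N = -4911 (N = -1604 - 3307 = -4911)
N/a(Y) = -4911/(2 - 1*(-63)) = -4911/(2 + 63) = -4911/65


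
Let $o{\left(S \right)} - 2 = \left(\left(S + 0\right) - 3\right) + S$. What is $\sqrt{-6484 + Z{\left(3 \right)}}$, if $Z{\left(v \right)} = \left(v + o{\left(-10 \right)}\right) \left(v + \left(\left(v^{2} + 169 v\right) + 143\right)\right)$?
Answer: $20 i \sqrt{46} \approx 135.65 i$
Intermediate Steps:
$o{\left(S \right)} = -1 + 2 S$ ($o{\left(S \right)} = 2 + \left(\left(\left(S + 0\right) - 3\right) + S\right) = 2 + \left(\left(S - 3\right) + S\right) = 2 + \left(\left(-3 + S\right) + S\right) = 2 + \left(-3 + 2 S\right) = -1 + 2 S$)
$Z{\left(v \right)} = \left(-21 + v\right) \left(143 + v^{2} + 170 v\right)$ ($Z{\left(v \right)} = \left(v + \left(-1 + 2 \left(-10\right)\right)\right) \left(v + \left(\left(v^{2} + 169 v\right) + 143\right)\right) = \left(v - 21\right) \left(v + \left(143 + v^{2} + 169 v\right)\right) = \left(v - 21\right) \left(143 + v^{2} + 170 v\right) = \left(-21 + v\right) \left(143 + v^{2} + 170 v\right)$)
$\sqrt{-6484 + Z{\left(3 \right)}} = \sqrt{-6484 + \left(-3003 + 3^{3} - 10281 + 149 \cdot 3^{2}\right)} = \sqrt{-6484 + \left(-3003 + 27 - 10281 + 149 \cdot 9\right)} = \sqrt{-6484 + \left(-3003 + 27 - 10281 + 1341\right)} = \sqrt{-6484 - 11916} = \sqrt{-18400} = 20 i \sqrt{46}$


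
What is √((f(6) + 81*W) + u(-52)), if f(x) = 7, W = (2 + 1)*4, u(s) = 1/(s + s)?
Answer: √2647190/52 ≈ 31.289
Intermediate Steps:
u(s) = 1/(2*s)
W = 12 (W = 3*4 = 12)
√((f(6) + 81*W) + u(-52)) = √((7 + 81*12) + (½)/(-52)) = √((7 + 972) + (½)*(-1/52)) = √(979 - 1/104) = √(101815/104) = √2647190/52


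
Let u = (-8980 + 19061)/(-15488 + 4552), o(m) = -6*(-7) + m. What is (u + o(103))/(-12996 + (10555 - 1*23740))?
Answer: -175071/31812824 ≈ -0.0055032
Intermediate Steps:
o(m) = 42 + m
u = -10081/10936 (u = 10081/(-10936) = 10081*(-1/10936) = -10081/10936 ≈ -0.92182)
(u + o(103))/(-12996 + (10555 - 1*23740)) = (-10081/10936 + (42 + 103))/(-12996 + (10555 - 1*23740)) = (-10081/10936 + 145)/(-12996 + (10555 - 23740)) = 1575639/(10936*(-12996 - 13185)) = (1575639/10936)/(-26181) = (1575639/10936)*(-1/26181) = -175071/31812824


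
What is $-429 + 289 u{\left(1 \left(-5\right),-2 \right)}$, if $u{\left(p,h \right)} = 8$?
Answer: $1883$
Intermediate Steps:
$-429 + 289 u{\left(1 \left(-5\right),-2 \right)} = -429 + 289 \cdot 8 = -429 + 2312 = 1883$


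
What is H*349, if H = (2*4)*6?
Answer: 16752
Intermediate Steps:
H = 48 (H = 8*6 = 48)
H*349 = 48*349 = 16752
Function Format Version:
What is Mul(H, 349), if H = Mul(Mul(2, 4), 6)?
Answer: 16752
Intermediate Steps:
H = 48 (H = Mul(8, 6) = 48)
Mul(H, 349) = Mul(48, 349) = 16752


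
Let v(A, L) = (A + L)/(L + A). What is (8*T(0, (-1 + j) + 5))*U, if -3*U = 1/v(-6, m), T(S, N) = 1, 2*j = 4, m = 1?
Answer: -8/3 ≈ -2.6667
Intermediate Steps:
j = 2 (j = (½)*4 = 2)
v(A, L) = 1 (v(A, L) = (A + L)/(A + L) = 1)
U = -⅓ (U = -⅓/1 = -⅓*1 = -⅓ ≈ -0.33333)
(8*T(0, (-1 + j) + 5))*U = (8*1)*(-⅓) = 8*(-⅓) = -8/3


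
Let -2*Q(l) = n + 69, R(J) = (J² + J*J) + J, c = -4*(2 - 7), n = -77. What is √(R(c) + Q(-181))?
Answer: 2*√206 ≈ 28.705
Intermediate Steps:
c = 20 (c = -4*(-5) = 20)
R(J) = J + 2*J² (R(J) = (J² + J²) + J = 2*J² + J = J + 2*J²)
Q(l) = 4 (Q(l) = -(-77 + 69)/2 = -½*(-8) = 4)
√(R(c) + Q(-181)) = √(20*(1 + 2*20) + 4) = √(20*(1 + 40) + 4) = √(20*41 + 4) = √(820 + 4) = √824 = 2*√206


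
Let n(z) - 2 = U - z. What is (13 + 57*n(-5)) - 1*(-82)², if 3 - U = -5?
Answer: -5856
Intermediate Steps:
U = 8 (U = 3 - 1*(-5) = 3 + 5 = 8)
n(z) = 10 - z (n(z) = 2 + (8 - z) = 10 - z)
(13 + 57*n(-5)) - 1*(-82)² = (13 + 57*(10 - 1*(-5))) - 1*(-82)² = (13 + 57*(10 + 5)) - 1*6724 = (13 + 57*15) - 6724 = (13 + 855) - 6724 = 868 - 6724 = -5856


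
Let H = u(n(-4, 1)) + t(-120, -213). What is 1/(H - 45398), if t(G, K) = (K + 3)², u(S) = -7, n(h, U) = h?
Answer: -1/1305 ≈ -0.00076628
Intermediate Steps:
t(G, K) = (3 + K)²
H = 44093 (H = -7 + (3 - 213)² = -7 + (-210)² = -7 + 44100 = 44093)
1/(H - 45398) = 1/(44093 - 45398) = 1/(-1305) = -1/1305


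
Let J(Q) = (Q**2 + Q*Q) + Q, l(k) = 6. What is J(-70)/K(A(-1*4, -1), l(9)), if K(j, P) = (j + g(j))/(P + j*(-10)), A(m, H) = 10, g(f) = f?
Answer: -45731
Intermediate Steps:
J(Q) = Q + 2*Q**2 (J(Q) = (Q**2 + Q**2) + Q = 2*Q**2 + Q = Q + 2*Q**2)
K(j, P) = 2*j/(P - 10*j) (K(j, P) = (j + j)/(P + j*(-10)) = (2*j)/(P - 10*j) = 2*j/(P - 10*j))
J(-70)/K(A(-1*4, -1), l(9)) = (-70*(1 + 2*(-70)))/((2*10/(6 - 10*10))) = (-70*(1 - 140))/((2*10/(6 - 100))) = (-70*(-139))/((2*10/(-94))) = 9730/((2*10*(-1/94))) = 9730/(-10/47) = 9730*(-47/10) = -45731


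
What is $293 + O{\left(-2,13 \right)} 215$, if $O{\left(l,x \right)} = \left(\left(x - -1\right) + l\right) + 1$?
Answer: $3088$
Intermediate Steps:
$O{\left(l,x \right)} = 2 + l + x$ ($O{\left(l,x \right)} = \left(\left(x + 1\right) + l\right) + 1 = \left(\left(1 + x\right) + l\right) + 1 = \left(1 + l + x\right) + 1 = 2 + l + x$)
$293 + O{\left(-2,13 \right)} 215 = 293 + \left(2 - 2 + 13\right) 215 = 293 + 13 \cdot 215 = 293 + 2795 = 3088$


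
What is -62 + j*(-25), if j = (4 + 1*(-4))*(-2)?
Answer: -62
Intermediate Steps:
j = 0 (j = (4 - 4)*(-2) = 0*(-2) = 0)
-62 + j*(-25) = -62 + 0*(-25) = -62 + 0 = -62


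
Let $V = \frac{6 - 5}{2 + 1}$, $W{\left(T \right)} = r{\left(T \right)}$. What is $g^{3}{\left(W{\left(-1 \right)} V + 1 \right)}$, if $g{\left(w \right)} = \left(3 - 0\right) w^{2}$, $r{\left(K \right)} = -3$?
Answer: $0$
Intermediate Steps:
$W{\left(T \right)} = -3$
$V = \frac{1}{3}$ ($V = 1 \cdot \frac{1}{3} = \frac{1}{3} \approx 0.33333$)
$g{\left(w \right)} = 3 w^{2}$ ($g{\left(w \right)} = \left(3 + 0\right) w^{2} = 3 w^{2}$)
$g^{3}{\left(W{\left(-1 \right)} V + 1 \right)} = \left(3 \left(\left(-3\right) \frac{1}{3} + 1\right)^{2}\right)^{3} = \left(3 \left(-1 + 1\right)^{2}\right)^{3} = \left(3 \cdot 0^{2}\right)^{3} = \left(3 \cdot 0\right)^{3} = 0^{3} = 0$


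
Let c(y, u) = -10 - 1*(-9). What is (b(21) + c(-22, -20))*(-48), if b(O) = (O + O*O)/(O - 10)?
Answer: -1968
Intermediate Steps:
b(O) = (O + O**2)/(-10 + O)
c(y, u) = -1 (c(y, u) = -10 + 9 = -1)
(b(21) + c(-22, -20))*(-48) = (21*(1 + 21)/(-10 + 21) - 1)*(-48) = (21*22/11 - 1)*(-48) = (21*(1/11)*22 - 1)*(-48) = (42 - 1)*(-48) = 41*(-48) = -1968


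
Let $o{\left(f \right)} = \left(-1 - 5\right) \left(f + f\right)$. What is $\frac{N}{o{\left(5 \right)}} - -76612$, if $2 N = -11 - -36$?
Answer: $\frac{1838683}{24} \approx 76612.0$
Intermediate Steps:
$N = \frac{25}{2}$ ($N = \frac{-11 - -36}{2} = \frac{-11 + 36}{2} = \frac{1}{2} \cdot 25 = \frac{25}{2} \approx 12.5$)
$o{\left(f \right)} = - 12 f$ ($o{\left(f \right)} = - 6 \cdot 2 f = - 12 f$)
$\frac{N}{o{\left(5 \right)}} - -76612 = \frac{25}{2 \left(\left(-12\right) 5\right)} - -76612 = \frac{25}{2 \left(-60\right)} + 76612 = \frac{25}{2} \left(- \frac{1}{60}\right) + 76612 = - \frac{5}{24} + 76612 = \frac{1838683}{24}$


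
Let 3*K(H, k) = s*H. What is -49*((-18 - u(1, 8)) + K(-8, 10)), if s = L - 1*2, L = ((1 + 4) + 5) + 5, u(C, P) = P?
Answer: 8918/3 ≈ 2972.7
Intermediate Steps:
L = 15 (L = (5 + 5) + 5 = 10 + 5 = 15)
s = 13 (s = 15 - 1*2 = 15 - 2 = 13)
K(H, k) = 13*H/3 (K(H, k) = (13*H)/3 = 13*H/3)
-49*((-18 - u(1, 8)) + K(-8, 10)) = -49*((-18 - 1*8) + (13/3)*(-8)) = -49*((-18 - 8) - 104/3) = -49*(-26 - 104/3) = -49*(-182/3) = 8918/3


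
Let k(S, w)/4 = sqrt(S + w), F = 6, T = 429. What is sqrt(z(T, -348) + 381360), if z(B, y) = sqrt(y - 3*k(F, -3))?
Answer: sqrt(381360 + 2*I*sqrt(3)*sqrt(29 + sqrt(3))) ≈ 617.54 + 0.02*I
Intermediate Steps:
k(S, w) = 4*sqrt(S + w)
z(B, y) = sqrt(y - 12*sqrt(3)) (z(B, y) = sqrt(y - 12*sqrt(6 - 3)) = sqrt(y - 12*sqrt(3)))
sqrt(z(T, -348) + 381360) = sqrt(sqrt(-348 - 12*sqrt(3)) + 381360) = sqrt(381360 + sqrt(-348 - 12*sqrt(3)))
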